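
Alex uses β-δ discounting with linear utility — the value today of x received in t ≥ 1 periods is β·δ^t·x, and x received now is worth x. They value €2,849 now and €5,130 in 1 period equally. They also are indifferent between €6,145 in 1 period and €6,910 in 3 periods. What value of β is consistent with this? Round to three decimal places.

β ≈ 0.589

From the later pair, β·δ^1·6145 = β·δ^3·6910; dividing through, δ^2 = 6145/6910 = 0.88929, so δ = 0.94302.
Now use the now-vs-future pair: 2849 = β·δ·5130 gives β = 2849/(0.94302·5130) ≈ 0.589.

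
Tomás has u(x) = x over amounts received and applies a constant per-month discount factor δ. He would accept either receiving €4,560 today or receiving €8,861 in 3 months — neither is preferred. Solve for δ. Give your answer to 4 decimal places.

The payoff in 3 months is discounted by δ^3, so u(4560) = δ^3·u(8861) and δ^3 = u(4560)/u(8861).
With u(x) = x: δ^3 = 4560/8861 = 0.51461.
Taking the cube root: δ = 0.51461^(1/3) ≈ 0.8014.

δ ≈ 0.8014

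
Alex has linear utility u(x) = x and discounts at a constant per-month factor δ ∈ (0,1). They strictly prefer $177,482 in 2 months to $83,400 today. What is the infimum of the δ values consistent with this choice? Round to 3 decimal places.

δ > 0.685

Under u(x) = x this choice says 83400 < δ^2·177482.
Hence δ^2 > 83400/177482 = 0.46991, and x ↦ x^(1/2) is increasing on (0,∞).
δ > 0.46991^(1/2) = 0.685.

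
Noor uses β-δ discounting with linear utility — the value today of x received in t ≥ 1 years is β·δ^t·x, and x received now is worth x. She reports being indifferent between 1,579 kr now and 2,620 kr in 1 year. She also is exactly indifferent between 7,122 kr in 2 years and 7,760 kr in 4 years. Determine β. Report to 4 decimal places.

β ≈ 0.6291

The second indifference involves only future payoffs, so β cancels: β·δ^2·7122 = β·δ^4·7760, giving δ^2 = 7122/7760 = 0.91778, so δ = 0.95801.
Now use the now-vs-future pair: 1579 = β·δ·2620 gives β = 1579/(0.95801·2620) ≈ 0.6291.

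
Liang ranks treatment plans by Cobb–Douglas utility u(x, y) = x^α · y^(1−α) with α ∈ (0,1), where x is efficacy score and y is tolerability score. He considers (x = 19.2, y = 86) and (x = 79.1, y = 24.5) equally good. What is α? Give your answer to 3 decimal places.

α ≈ 0.470

The Cobb–Douglas utilities coincide, so 19.2^α·86^(1−α) = 79.1^α·24.5^(1−α).
Taking logs: α·ln 19.2 + (1−α)·ln 86 = α·ln 79.1 + (1−α)·ln 24.5, i.e. α·-1.415803 = (1−α)·-1.255674.
Thus α·(-2.671477) = -1.255674, so α = -1.255674/-2.671477 ≈ 0.470.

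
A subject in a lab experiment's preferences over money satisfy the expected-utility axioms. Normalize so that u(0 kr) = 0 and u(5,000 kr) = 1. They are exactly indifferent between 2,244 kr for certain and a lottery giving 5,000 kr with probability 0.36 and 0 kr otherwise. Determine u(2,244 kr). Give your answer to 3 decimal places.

0.360

By the standard-gamble method, u(2,244 kr) is just the indifference probability on the best outcome: 0.36.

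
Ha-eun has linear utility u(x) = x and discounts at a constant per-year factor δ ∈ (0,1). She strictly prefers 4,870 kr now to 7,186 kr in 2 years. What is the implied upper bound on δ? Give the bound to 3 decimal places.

Comparing present values: 4870 > δ^2·7186.
Hence δ^2 < 4870/7186 = 0.67771, and x ↦ x^(1/2) is increasing on (0,∞).
δ < (4870/7186)^(1/2) ≈ 0.823.

δ < 0.823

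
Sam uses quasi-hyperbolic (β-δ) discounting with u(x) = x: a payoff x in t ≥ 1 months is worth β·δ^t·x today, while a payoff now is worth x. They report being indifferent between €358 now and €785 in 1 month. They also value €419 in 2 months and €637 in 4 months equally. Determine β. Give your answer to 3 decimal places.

β ≈ 0.562

From the later pair, β·δ^2·419 = β·δ^4·637; dividing through, δ^2 = 419/637 = 0.65777, so δ = 0.81103.
The first indifference: 358 = β·δ·785, so β = 358/(δ·785) = 358/(0.81103·785) ≈ 0.562.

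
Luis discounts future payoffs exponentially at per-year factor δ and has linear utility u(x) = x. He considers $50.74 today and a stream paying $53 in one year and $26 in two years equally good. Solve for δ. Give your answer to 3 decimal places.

δ ≈ 0.710

The stream is worth 53δ + 26δ² today, so 53δ + 26δ² = 50.74.
Rearranged: 26δ² + 53δ − 50.74 = 0.
The positive root is δ = [−53 + √(53² + 4·26·50.74)] / (2·26) = (−53 + 89.922)/52 ≈ 0.710.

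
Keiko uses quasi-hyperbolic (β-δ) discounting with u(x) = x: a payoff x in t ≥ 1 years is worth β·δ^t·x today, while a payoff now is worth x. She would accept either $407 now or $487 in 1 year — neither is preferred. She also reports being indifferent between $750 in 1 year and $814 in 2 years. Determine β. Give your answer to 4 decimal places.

From the later pair, β·δ^1·750 = β·δ^2·814; dividing through, δ = 750/814 = 0.92138.
Now use the now-vs-future pair: 407 = β·δ·487 gives β = 407/(0.92138·487) ≈ 0.9070.

β ≈ 0.9070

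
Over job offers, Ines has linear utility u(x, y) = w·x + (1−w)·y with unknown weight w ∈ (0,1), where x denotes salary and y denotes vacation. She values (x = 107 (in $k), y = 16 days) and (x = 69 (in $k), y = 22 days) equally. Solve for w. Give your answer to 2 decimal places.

w = 0.14

u(107,16) = u(69,22) means w·107 + (1−w)·16 = w·69 + (1−w)·22.
Rearranging, 38·w − 6·(1−w) = 0.
So w/(1−w) = 6/38 = 0.1579, giving w = 6/(38+6) = 0.14.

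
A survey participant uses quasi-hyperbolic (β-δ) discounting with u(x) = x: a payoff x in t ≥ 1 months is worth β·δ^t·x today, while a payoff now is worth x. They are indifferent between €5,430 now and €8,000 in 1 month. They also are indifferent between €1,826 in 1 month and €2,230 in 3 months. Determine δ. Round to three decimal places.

From the later pair, β·δ^1·1826 = β·δ^3·2230; dividing through, δ^2 = 1826/2230 = 0.81883, so δ = 0.90489.

δ ≈ 0.905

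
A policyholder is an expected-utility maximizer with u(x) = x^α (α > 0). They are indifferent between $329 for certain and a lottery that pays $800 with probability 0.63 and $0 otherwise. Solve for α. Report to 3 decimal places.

The lottery's expected utility is 0.63·u(800) + 0.37·u(0) = 0.63·800^α (since u(0) = 0 for α > 0).
Indifference: 329^α = 0.63·800^α, so (329/800)^α = 0.63.
α = ln(0.63) / ln(329/800) = -0.462035/-0.888554 ≈ 0.520.

α ≈ 0.520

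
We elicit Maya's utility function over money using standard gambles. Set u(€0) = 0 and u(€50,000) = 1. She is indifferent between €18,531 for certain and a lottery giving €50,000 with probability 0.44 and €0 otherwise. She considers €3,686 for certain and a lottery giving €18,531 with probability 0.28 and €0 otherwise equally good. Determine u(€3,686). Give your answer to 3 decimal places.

From the first indifference, u(€18,531) = 0.44·u(€50,000) + 0.56·u(€0) = 0.44·1 + 0.56·0 = 0.44.
Chaining: u(€3,686) = 0.28·0.44 + 0.72·0.00 = 0.1232.

0.123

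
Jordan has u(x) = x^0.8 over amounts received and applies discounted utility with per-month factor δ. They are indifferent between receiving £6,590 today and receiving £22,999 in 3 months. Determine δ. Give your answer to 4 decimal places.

Indifference means u(6590) = δ^3 · u(22999), so δ^3 = u(6590)/u(22999).
With u(x) = x^0.8: δ^3 = 6590^0.8/22999^0.8 = (6590/22999)^0.8 = 0.36791.
So δ = 0.36791^(1/3) ≈ 0.7166.

δ ≈ 0.7166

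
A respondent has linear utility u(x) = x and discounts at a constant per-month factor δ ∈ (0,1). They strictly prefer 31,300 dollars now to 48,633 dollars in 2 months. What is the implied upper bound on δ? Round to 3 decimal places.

Comparing present values: 31300 > δ^2·48633.
Dividing by 48633: δ^2 < 0.64360. Both sides are positive, so the square root keeps the direction.
δ < 0.64360^(1/2) = 0.802.

δ < 0.802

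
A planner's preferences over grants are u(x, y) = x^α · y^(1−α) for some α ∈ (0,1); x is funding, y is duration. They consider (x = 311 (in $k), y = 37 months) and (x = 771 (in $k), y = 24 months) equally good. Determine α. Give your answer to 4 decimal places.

Indifference: 311^α · 37^(1−α) = 771^α · 24^(1−α).
(311/771)^α = (24/37)^(1−α); take logs: α·ln(311/771) = (1−α)·ln(24/37), i.e. α·-0.9078955 = (1−α)·-0.4328641.
With A = -0.9078955 and B = -0.4328641: α·A = (1−α)·B, so α = B/(A+B) = -0.4328641/-1.3407596 ≈ 0.3228.

α ≈ 0.3228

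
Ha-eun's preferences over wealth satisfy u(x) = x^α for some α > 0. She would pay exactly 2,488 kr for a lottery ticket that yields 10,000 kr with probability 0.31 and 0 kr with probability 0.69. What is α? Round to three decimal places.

EU(lottery) = 0.31·10000^α + 0.69·0 = 0.31·10000^α.
Indifference: 2488^α = 0.31·10000^α, so (2488/10000)^α = 0.31.
α = ln(0.31) / ln(2488/10000) = -1.171183/-1.391106 ≈ 0.842.

α ≈ 0.842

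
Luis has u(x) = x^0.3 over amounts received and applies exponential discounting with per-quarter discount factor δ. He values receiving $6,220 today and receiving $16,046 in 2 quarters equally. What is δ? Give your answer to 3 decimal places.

Equating discounted utilities: u(6220) = δ^2·u(16046) ⇒ δ^2 = u(6220)/u(16046).
With u(x) = x^0.3: δ^2 = 6220^0.3/16046^0.3 = (6220/16046)^0.3 = 0.75254.
Taking the square root: δ = 0.75254^(1/2) ≈ 0.867.

δ ≈ 0.867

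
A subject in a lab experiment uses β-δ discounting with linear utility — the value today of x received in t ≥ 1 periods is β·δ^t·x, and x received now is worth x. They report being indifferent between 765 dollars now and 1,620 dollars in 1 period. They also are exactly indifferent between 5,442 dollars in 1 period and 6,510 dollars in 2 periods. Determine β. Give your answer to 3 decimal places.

β ≈ 0.565

Both payoffs in the second observation are in the future, so β drops out: δ^1·5442 = δ^2·6510 ⇒ δ = 5442/6510 = 0.83594.
The first indifference: 765 = β·δ·1620, so β = 765/(δ·1620) = 765/(0.83594·1620) ≈ 0.565.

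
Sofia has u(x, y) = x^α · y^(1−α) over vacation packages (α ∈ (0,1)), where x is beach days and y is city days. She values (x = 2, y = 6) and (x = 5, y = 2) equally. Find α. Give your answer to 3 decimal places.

α ≈ 0.545

Indifference: 2^α · 6^(1−α) = 5^α · 2^(1−α).
Rearrange to (2/5)^α = (2/6)^(1−α) and take logs: α·-0.916291 = (1−α)·-1.098612.
So α/(1−α) = (-1.098612)/(-0.916291) = 1.198977, and α = 1.198977/2.198977 ≈ 0.545.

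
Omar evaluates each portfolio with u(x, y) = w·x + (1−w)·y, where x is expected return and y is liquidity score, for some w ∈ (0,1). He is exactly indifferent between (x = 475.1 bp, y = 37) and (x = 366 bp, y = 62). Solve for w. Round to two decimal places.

w = 0.19

Equating utilities: w·475.1 + (1−w)·37 = w·366 + (1−w)·62.
Collecting terms: w·109.1 = (1−w)·25.
So w/(1−w) = 25/109.1 = 0.2291, giving w = 25/(109.1+25) = 0.19.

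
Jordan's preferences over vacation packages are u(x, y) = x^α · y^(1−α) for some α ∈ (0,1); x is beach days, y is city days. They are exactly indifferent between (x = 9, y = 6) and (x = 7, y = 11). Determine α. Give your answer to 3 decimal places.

The Cobb–Douglas utilities coincide, so 9^α·6^(1−α) = 7^α·11^(1−α).
Rearrange to (9/7)^α = (11/6)^(1−α) and take logs: α·0.251314 = (1−α)·0.606136.
With A = 0.251314 and B = 0.606136: α·A = (1−α)·B, so α = B/(A+B) = 0.606136/0.857450 ≈ 0.707.

α ≈ 0.707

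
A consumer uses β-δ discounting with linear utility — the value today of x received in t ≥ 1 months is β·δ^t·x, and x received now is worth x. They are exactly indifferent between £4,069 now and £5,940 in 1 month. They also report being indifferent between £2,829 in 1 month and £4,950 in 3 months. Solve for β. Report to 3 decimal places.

The second indifference involves only future payoffs, so β cancels: β·δ^1·2829 = β·δ^3·4950, giving δ^2 = 2829/4950 = 0.57152, so δ = 0.75599.
The first indifference: 4069 = β·δ·5940, so β = 4069/(δ·5940) = 4069/(0.75599·5940) ≈ 0.906.

β ≈ 0.906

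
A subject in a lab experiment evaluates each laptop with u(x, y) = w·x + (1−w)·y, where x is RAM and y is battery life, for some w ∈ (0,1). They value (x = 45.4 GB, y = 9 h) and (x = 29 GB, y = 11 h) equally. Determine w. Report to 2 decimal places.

u(45.4,9) = u(29,11) means w·45.4 + (1−w)·9 = w·29 + (1−w)·11.
w·(45.4−29) = (1−w)·(11−9), i.e. w·16.4 = (1−w)·2.
The marginal rate of substitution is 2/16.4, so w = 2/(16.4+2) = 0.11.

w = 0.11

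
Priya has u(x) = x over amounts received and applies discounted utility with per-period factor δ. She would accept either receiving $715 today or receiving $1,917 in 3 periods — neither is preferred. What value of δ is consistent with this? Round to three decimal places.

Indifference means u(715) = δ^3 · u(1917), so δ^3 = u(715)/u(1917).
With u(x) = x: δ^3 = 715/1917 = 0.37298.
So δ = 0.37298^(1/3) ≈ 0.720.

δ ≈ 0.720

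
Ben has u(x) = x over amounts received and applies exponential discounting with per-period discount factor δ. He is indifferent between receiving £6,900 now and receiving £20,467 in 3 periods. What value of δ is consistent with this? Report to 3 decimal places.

The payoff in 3 periods is discounted by δ^3, so u(6900) = δ^3·u(20467) and δ^3 = u(6900)/u(20467).
With u(x) = x: δ^3 = 6900/20467 = 0.33713.
Taking the cube root: δ = 0.33713^(1/3) ≈ 0.696.

δ ≈ 0.696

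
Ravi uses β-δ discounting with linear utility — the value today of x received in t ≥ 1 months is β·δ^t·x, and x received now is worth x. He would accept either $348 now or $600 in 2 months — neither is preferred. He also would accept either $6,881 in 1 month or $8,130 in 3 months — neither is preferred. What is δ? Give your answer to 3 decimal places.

From the later pair, β·δ^1·6881 = β·δ^3·8130; dividing through, δ^2 = 6881/8130 = 0.84637, so δ = 0.91998.

δ ≈ 0.920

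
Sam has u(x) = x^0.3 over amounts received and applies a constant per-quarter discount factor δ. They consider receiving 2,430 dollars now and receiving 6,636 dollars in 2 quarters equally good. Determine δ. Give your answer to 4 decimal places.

Indifference means u(2430) = δ^2 · u(6636), so δ^2 = u(2430)/u(6636).
Since u(x) = x^0.3, δ^2 = (2430/6636)^0.3 = 0.36618^0.3 = 0.73979.
So δ = 0.73979^(1/2) ≈ 0.8601.

δ ≈ 0.8601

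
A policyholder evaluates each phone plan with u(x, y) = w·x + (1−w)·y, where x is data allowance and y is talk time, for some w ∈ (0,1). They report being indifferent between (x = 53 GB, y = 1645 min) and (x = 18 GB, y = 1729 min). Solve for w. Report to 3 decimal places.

Equating utilities: w·53 + (1−w)·1645 = w·18 + (1−w)·1729.
Rearranging, 35·w − 84·(1−w) = 0.
The marginal rate of substitution is 84/35, so w = 84/(35+84) = 0.706.

w = 0.706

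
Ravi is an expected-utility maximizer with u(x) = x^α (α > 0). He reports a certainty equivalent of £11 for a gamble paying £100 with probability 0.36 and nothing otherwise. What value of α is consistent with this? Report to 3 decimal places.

α ≈ 0.463

EU(lottery) = 0.36·100^α + 0.64·0 = 0.36·100^α.
Indifference: 11^α = 0.36·100^α, so (11/100)^α = 0.36.
Taking logs: α·ln(11/100) = ln(0.36), so α = -1.021651 / -2.207275 ≈ 0.463.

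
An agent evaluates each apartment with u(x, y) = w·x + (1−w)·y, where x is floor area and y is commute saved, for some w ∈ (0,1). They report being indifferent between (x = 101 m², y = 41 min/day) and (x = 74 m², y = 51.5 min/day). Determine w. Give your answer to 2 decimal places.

w = 0.28

Equating utilities: w·101 + (1−w)·41 = w·74 + (1−w)·51.5.
Collecting terms: w·27 = (1−w)·10.5.
The marginal rate of substitution is 10.5/27, so w = 10.5/(27+10.5) = 0.28.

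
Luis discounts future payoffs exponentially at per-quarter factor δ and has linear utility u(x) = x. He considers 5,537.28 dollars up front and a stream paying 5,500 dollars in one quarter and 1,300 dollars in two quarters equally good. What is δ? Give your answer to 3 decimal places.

Present value of the stream is 5500·δ + 1300·δ². Indifference gives 5500δ + 1300δ² = 5537.28.
Rearranged: 1300δ² + 5500δ − 5537.28 = 0.
δ = (−5500 + √(5500² + 4·1300·5537.28)) / (2·1300) = (−5500 + √59043856.00) / 2600 ≈ 0.840.

δ ≈ 0.840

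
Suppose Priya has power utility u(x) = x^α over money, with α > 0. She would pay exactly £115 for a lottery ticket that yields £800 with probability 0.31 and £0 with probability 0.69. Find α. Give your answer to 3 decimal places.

Since u(0) = 0, the lottery's EU is 0.31·800^α.
Indifference: 115^α = 0.31·800^α, so (115/800)^α = 0.31.
Take logs: α = ln 0.31 / ln(115/800) ≈ 0.60380.

α ≈ 0.604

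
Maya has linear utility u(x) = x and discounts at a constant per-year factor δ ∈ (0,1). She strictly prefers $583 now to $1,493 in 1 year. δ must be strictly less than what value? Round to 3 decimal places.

Comparing present values: 583 > δ·1493.
So δ < 583/1493 = 0.39049.

δ < 0.390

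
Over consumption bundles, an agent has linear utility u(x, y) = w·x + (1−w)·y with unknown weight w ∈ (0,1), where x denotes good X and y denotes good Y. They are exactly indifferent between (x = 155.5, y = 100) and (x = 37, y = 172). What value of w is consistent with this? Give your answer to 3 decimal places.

u(155.5,100) = u(37,172) means w·155.5 + (1−w)·100 = w·37 + (1−w)·172.
Rearranging, 118.5·w − 72·(1−w) = 0.
The marginal rate of substitution is 72/118.5, so w = 72/(118.5+72) = 0.378.

w = 0.378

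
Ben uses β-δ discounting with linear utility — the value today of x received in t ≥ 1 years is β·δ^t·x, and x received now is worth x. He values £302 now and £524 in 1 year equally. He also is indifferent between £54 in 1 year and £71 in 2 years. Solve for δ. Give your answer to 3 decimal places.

The second indifference involves only future payoffs, so β cancels: β·δ^1·54 = β·δ^2·71, giving δ = 54/71 = 0.76056.

δ ≈ 0.761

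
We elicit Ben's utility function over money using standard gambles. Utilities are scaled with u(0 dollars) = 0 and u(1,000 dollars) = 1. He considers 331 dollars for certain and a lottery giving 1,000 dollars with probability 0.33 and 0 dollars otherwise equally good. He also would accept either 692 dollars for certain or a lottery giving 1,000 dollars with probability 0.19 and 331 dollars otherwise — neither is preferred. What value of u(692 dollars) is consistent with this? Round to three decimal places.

From the first indifference, u(331 dollars) = 0.33·u(1,000 dollars) + 0.67·u(0 dollars) = 0.33·1 + 0.67·0 = 0.33.
Chaining: u(692 dollars) = 0.19·1.00 + 0.81·0.33 = 0.4573.

0.457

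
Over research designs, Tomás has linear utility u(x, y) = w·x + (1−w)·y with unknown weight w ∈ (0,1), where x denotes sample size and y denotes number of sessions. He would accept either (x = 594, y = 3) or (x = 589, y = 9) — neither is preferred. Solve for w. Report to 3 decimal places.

Equating utilities: w·594 + (1−w)·3 = w·589 + (1−w)·9.
Collecting terms: w·5 = (1−w)·6.
Hence w = 6/(5+6) = 6/11 = 0.545.

w = 0.545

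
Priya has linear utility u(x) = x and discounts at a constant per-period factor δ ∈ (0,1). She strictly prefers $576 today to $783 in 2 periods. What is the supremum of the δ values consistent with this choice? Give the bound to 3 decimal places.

Under u(x) = x this choice says 576 > δ^2·783.
Hence δ^2 < 576/783 = 0.73563, and x ↦ x^(1/2) is increasing on (0,∞).
δ < (576/783)^(1/2) ≈ 0.858.

δ < 0.858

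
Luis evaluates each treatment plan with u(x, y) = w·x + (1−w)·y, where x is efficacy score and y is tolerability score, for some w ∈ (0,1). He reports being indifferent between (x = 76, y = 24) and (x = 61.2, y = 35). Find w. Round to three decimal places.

w = 0.426

Indifference: w·76 + (1−w)·24 = w·61.2 + (1−w)·35.
w·(76−61.2) = (1−w)·(35−24), i.e. w·14.8 = (1−w)·11.
So w/(1−w) = 11/14.8 = 0.7432, giving w = 11/(14.8+11) = 0.426.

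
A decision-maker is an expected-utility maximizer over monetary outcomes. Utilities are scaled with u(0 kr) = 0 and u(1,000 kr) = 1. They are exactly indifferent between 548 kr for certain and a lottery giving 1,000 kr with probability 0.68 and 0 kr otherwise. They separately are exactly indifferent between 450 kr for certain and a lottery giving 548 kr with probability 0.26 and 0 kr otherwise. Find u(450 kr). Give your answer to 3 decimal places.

0.177

From the first indifference, u(548 kr) = 0.68·u(1,000 kr) + 0.32·u(0 kr) = 0.68·1 + 0.32·0 = 0.68.
The second indifference gives u(450 kr) = 0.26·u(548 kr) + 0.74·u(0 kr) = 0.26·0.68 + 0.74·0.00 = 0.1768.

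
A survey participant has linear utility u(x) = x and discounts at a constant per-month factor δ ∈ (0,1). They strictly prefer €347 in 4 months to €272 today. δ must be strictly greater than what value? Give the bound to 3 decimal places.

δ > 0.941

Comparing present values: 272 < δ^4·347.
Dividing by 347: δ^4 > 0.78386. Both sides are positive, so the 4th root keeps the direction.
δ > (272/347)^(1/4) ≈ 0.941.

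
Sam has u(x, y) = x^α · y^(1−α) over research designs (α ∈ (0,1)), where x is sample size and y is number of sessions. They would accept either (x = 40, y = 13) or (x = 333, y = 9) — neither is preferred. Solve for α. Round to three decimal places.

The Cobb–Douglas utilities coincide, so 40^α·13^(1−α) = 333^α·9^(1−α).
Taking logs: α·ln 40 + (1−α)·ln 13 = α·ln 333 + (1−α)·ln 9, i.e. α·-2.119263 = (1−α)·-0.367725.
So α/(1−α) = (-0.367725)/(-2.119263) = 0.173516, and α = 0.173516/1.173516 ≈ 0.148.

α ≈ 0.148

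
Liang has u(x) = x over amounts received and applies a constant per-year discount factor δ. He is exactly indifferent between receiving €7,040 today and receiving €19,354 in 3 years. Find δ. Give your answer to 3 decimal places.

Indifference means u(7040) = δ^3 · u(19354), so δ^3 = u(7040)/u(19354).
With u(x) = x: δ^3 = 7040/19354 = 0.36375.
Hence δ = (0.36375)^(1/3) = 0.71384.

δ ≈ 0.714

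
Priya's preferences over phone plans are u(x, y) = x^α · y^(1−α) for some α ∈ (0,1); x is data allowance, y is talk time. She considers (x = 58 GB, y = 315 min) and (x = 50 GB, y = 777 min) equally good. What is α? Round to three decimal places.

α ≈ 0.859

The Cobb–Douglas utilities coincide, so 58^α·315^(1−α) = 50^α·777^(1−α).
(58/50)^α = (777/315)^(1−α); take logs: α·ln(58/50) = (1−α)·ln(777/315), i.e. α·0.148420 = (1−α)·0.902868.
With A = 0.148420 and B = 0.902868: α·A = (1−α)·B, so α = B/(A+B) = 0.902868/1.051288 ≈ 0.859.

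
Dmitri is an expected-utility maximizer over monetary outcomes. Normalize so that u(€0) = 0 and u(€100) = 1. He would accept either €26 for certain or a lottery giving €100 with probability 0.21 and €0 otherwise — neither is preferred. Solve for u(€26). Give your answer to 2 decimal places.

By the standard-gamble method, u(€26) is just the indifference probability on the best outcome: 0.21.

0.21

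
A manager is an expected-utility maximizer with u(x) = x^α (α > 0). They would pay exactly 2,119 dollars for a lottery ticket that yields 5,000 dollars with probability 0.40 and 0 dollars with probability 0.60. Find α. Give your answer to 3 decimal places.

α ≈ 1.067

EU(lottery) = 0.40·5000^α + 0.60·0 = 0.40·5000^α.
Setting u(2119) equal to that: 2119^α = 0.40·5000^α ⇒ (2119/5000)^α = 0.40.
Taking logs: α·ln(2119/5000) = ln(0.40), so α = -0.916291 / -0.858494 ≈ 1.067.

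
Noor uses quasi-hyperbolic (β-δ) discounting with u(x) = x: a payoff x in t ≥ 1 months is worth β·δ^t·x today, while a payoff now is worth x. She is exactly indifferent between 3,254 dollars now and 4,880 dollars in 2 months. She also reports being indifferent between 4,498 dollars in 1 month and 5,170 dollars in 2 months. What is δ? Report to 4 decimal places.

The second indifference involves only future payoffs, so β cancels: β·δ^1·4498 = β·δ^2·5170, giving δ = 4498/5170 = 0.87002.

δ ≈ 0.8700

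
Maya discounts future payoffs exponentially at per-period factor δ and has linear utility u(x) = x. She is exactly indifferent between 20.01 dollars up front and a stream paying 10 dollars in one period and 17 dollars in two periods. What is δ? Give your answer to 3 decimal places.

Equating present values: 20.01 = 10δ + 17δ².
So 17δ² + 10δ − 20.01 = 0.
By the quadratic formula (taking the positive root), δ = (−10 + √1460.68) / 34 ≈ 0.830.

δ ≈ 0.830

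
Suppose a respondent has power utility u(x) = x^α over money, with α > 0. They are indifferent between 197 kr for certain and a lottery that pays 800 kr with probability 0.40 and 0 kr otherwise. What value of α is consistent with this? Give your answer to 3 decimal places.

α ≈ 0.654

EU(lottery) = 0.40·800^α + 0.60·0 = 0.40·800^α.
Equating: 197^α = 0.40·800^α, i.e. 0.2462^α = 0.40.
Take logs: α = ln 0.40 / ln(197/800) ≈ 0.65384.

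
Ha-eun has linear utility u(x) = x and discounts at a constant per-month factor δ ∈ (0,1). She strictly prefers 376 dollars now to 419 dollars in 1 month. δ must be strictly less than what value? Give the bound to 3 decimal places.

δ < 0.897

The preference means 376 > δ·419.
So δ < 376/419 = 0.89737.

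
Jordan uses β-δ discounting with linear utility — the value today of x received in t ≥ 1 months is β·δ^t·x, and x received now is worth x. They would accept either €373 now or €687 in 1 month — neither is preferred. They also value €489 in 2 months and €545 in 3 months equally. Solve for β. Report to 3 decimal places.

The second indifference involves only future payoffs, so β cancels: β·δ^2·489 = β·δ^3·545, giving δ = 489/545 = 0.89725.
The first indifference: 373 = β·δ·687, so β = 373/(δ·687) = 373/(0.89725·687) ≈ 0.605.

β ≈ 0.605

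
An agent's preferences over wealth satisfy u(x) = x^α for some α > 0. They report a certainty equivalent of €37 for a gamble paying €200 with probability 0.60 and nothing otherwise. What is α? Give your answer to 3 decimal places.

The lottery's expected utility is 0.60·u(200) + 0.40·u(0) = 0.60·200^α (since u(0) = 0 for α > 0).
Setting u(37) equal to that: 37^α = 0.60·200^α ⇒ (37/200)^α = 0.60.
α = ln(0.60) / ln(37/200) = -0.510826/-1.687399 ≈ 0.303.

α ≈ 0.303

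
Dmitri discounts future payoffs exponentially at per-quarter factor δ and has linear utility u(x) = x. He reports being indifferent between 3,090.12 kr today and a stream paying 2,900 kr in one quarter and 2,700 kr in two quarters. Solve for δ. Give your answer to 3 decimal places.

δ ≈ 0.660

The stream is worth 2900δ + 2700δ² today, so 2900δ + 2700δ² = 3090.12.
That is, 2700δ² + 2900δ − 3090.12 = 0, a quadratic in δ.
δ = (−2900 + √(2900² + 4·2700·3090.12)) / (2·2700) = (−2900 + √41783296.00) / 5400 ≈ 0.660.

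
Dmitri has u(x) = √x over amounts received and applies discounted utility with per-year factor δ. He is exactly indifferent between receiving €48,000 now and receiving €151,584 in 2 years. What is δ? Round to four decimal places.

δ ≈ 0.7501

Equating discounted utilities: u(48000) = δ^2·u(151584) ⇒ δ^2 = u(48000)/u(151584).
With u(x) = √x: δ^2 = √48000/√151584 = √(48000/151584) = 0.56272.
Hence δ = (0.56272)^(1/2) = 0.750148.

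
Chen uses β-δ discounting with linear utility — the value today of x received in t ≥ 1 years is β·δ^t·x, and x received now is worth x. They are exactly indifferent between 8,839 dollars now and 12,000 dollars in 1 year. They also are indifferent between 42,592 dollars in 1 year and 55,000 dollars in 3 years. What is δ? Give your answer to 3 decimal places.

δ ≈ 0.880

From the later pair, β·δ^1·42592 = β·δ^3·55000; dividing through, δ^2 = 42592/55000 = 0.77440, so δ = 0.88000.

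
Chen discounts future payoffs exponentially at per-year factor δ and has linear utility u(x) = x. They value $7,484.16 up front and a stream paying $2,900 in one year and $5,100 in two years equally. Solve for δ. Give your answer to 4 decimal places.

δ ≈ 0.9600

Present value of the stream is 2900·δ + 5100·δ². Indifference gives 2900δ + 5100δ² = 7484.16.
That is, 5100δ² + 2900δ − 7484.16 = 0, a quadratic in δ.
By the quadratic formula (taking the positive root), δ = (−2900 + √161086864.00) / 10200 ≈ 0.9600.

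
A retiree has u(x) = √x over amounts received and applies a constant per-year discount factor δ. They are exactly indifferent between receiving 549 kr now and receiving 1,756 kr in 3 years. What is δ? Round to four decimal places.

δ ≈ 0.8238

The payoff in 3 years is discounted by δ^3, so u(549) = δ^3·u(1756) and δ^3 = u(549)/u(1756).
Since u(x) = √x, δ^3 = √(549/1756) = 0.55914.
So δ = 0.55914^(1/3) ≈ 0.8238.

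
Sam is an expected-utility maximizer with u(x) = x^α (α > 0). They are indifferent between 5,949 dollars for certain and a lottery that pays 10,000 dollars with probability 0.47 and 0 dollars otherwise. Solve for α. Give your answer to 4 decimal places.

Since u(0) = 0, the lottery's EU is 0.47·10000^α.
Equating: 5949^α = 0.47·10000^α, i.e. 0.5949^α = 0.47.
Taking logs: α·ln(5949/10000) = ln(0.47), so α = -0.7550226 / -0.5193620 ≈ 1.4538.

α ≈ 1.4538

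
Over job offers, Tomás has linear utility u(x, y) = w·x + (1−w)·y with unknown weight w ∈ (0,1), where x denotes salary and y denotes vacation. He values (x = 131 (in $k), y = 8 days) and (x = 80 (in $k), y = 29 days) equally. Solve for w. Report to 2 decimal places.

Indifference: w·131 + (1−w)·8 = w·80 + (1−w)·29.
Rearranging, 51·w − 21·(1−w) = 0.
So w/(1−w) = 21/51 = 0.4118, giving w = 21/(51+21) = 0.29.

w = 0.29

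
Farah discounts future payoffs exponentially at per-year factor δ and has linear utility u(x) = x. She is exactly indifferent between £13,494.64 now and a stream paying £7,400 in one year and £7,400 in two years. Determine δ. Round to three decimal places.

δ ≈ 0.940

The stream is worth 7400δ + 7400δ² today, so 7400δ + 7400δ² = 13494.64.
So 7400δ² + 7400δ − 13494.64 = 0.
The positive root is δ = [−7400 + √(7400² + 4·7400·13494.64)] / (2·7400) = (−7400 + 21312.000)/14800 ≈ 0.940.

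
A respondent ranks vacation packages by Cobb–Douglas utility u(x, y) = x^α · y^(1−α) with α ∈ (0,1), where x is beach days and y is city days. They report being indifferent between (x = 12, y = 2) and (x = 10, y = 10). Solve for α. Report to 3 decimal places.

Indifference: 12^α · 2^(1−α) = 10^α · 10^(1−α).
Rearrange to (12/10)^α = (10/2)^(1−α) and take logs: α·0.182322 = (1−α)·1.609438.
Thus α·(1.791760) = 1.609438, so α = 1.609438/1.791760 ≈ 0.898.

α ≈ 0.898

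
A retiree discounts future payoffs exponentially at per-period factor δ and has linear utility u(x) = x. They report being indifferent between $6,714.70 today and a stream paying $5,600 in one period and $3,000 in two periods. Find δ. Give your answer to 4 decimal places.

δ ≈ 0.8300

Present value of the stream is 5600·δ + 3000·δ². Indifference gives 5600δ + 3000δ² = 6714.70.
That is, 3000δ² + 5600δ − 6714.70 = 0, a quadratic in δ.
The positive root is δ = [−5600 + √(5600² + 4·3000·6714.70)] / (2·3000) = (−5600 + 10580.000)/6000 ≈ 0.8300.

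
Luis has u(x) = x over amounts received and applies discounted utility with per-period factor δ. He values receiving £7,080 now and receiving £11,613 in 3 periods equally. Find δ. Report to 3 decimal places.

δ ≈ 0.848

Equating discounted utilities: u(7080) = δ^3·u(11613) ⇒ δ^3 = u(7080)/u(11613).
With u(x) = x: δ^3 = 7080/11613 = 0.60966.
Hence δ = (0.60966)^(1/3) = 0.84794.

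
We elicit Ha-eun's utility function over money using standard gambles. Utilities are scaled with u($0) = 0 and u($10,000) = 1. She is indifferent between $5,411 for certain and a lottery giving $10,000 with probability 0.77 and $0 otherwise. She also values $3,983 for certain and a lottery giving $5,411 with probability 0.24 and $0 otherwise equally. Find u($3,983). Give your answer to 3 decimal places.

The first gamble pins u($5,411): it must equal 0.77·1 + 0.23·0 = 0.77.
The second indifference gives u($3,983) = 0.24·u($5,411) + 0.76·u($0) = 0.24·0.77 + 0.76·0.00 = 0.1848.

0.185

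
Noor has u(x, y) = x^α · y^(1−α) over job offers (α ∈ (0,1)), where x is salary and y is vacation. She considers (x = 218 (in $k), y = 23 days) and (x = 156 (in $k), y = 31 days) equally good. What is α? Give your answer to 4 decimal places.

The Cobb–Douglas utilities coincide, so 218^α·23^(1−α) = 156^α·31^(1−α).
(218/156)^α = (31/23)^(1−α); take logs: α·ln(218/156) = (1−α)·ln(31/23), i.e. α·0.3346391 = (1−α)·0.2984930.
So α/(1−α) = (0.2984930)/(0.3346391) = 0.8919848, and α = 0.8919848/1.8919848 ≈ 0.4715.

α ≈ 0.4715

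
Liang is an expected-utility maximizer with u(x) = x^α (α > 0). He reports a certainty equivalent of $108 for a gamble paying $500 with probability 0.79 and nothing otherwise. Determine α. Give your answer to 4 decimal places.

Since u(0) = 0, the lottery's EU is 0.79·500^α.
Setting u(108) equal to that: 108^α = 0.79·500^α ⇒ (108/500)^α = 0.79.
α = ln(0.79) / ln(108/500) = -0.2357223/-1.5324769 ≈ 0.1538.

α ≈ 0.1538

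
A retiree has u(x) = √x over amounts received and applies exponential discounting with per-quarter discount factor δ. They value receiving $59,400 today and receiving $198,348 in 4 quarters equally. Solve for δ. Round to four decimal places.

Equating discounted utilities: u(59400) = δ^4·u(198348) ⇒ δ^4 = u(59400)/u(198348).
Since u(x) = √x, δ^4 = √(59400/198348) = 0.54724.
Hence δ = (0.54724)^(1/4) = 0.860092.

δ ≈ 0.8601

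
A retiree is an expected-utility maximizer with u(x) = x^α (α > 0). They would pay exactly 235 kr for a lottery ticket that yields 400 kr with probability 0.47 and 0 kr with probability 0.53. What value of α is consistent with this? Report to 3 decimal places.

α ≈ 1.420

EU(lottery) = 0.47·400^α + 0.53·0 = 0.47·400^α.
Equating: 235^α = 0.47·400^α, i.e. 0.5875^α = 0.47.
Taking logs: α·ln(235/400) = ln(0.47), so α = -0.755023 / -0.531879 ≈ 1.420.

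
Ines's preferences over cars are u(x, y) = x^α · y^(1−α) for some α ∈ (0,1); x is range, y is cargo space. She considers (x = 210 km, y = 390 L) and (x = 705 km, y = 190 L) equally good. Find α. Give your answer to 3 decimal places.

α ≈ 0.373

Indifference: 210^α · 390^(1−α) = 705^α · 190^(1−α).
Taking logs: α·ln 210 + (1−α)·ln 390 = α·ln 705 + (1−α)·ln 190, i.e. α·-1.211090 = (1−α)·-0.719123.
So α/(1−α) = (-0.719123)/(-1.211090) = 0.593782, and α = 0.593782/1.593782 ≈ 0.373.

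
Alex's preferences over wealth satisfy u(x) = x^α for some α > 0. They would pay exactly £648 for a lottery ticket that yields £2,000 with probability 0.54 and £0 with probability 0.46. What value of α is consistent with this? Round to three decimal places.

α ≈ 0.547

EU(lottery) = 0.54·2000^α + 0.46·0 = 0.54·2000^α.
Indifference: 648^α = 0.54·2000^α, so (648/2000)^α = 0.54.
Take logs: α = ln 0.54 / ln(648/2000) ≈ 0.54674.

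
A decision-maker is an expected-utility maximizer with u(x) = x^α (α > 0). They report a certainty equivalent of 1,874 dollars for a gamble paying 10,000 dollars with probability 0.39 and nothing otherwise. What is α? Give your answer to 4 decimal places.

α ≈ 0.5623

Since u(0) = 0, the lottery's EU is 0.39·10000^α.
Equating: 1874^α = 0.39·10000^α, i.e. 0.1874^α = 0.39.
Taking logs: α·ln(1874/10000) = ln(0.39), so α = -0.9416085 / -1.6745099 ≈ 0.5623.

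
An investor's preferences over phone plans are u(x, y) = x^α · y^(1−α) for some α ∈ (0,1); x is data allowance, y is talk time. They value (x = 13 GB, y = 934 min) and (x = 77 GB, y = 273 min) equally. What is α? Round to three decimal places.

α ≈ 0.409

The Cobb–Douglas utilities coincide, so 13^α·934^(1−α) = 77^α·273^(1−α).
Taking logs: α·ln 13 + (1−α)·ln 934 = α·ln 77 + (1−α)·ln 273, i.e. α·-1.778856 = (1−α)·-1.230005.
Thus α·(-3.008861) = -1.230005, so α = -1.230005/-3.008861 ≈ 0.409.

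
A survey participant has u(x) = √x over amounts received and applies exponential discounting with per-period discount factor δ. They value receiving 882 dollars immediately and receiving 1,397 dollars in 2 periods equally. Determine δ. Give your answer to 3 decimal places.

δ ≈ 0.891

Equating discounted utilities: u(882) = δ^2·u(1397) ⇒ δ^2 = u(882)/u(1397).
Since u(x) = √x, δ^2 = √(882/1397) = 0.79458.
So δ = 0.79458^(1/2) ≈ 0.891.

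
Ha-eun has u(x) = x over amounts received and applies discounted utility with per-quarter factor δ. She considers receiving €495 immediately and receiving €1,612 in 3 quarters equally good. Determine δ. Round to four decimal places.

δ ≈ 0.6747

Indifference means u(495) = δ^3 · u(1612), so δ^3 = u(495)/u(1612).
With u(x) = x: δ^3 = 495/1612 = 0.30707.
So δ = 0.30707^(1/3) ≈ 0.6747.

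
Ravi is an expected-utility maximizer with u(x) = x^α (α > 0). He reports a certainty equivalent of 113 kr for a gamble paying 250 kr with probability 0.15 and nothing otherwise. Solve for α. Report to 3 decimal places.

The lottery's expected utility is 0.15·u(250) + 0.85·u(0) = 0.15·250^α (since u(0) = 0 for α > 0).
Equating: 113^α = 0.15·250^α, i.e. 0.4520^α = 0.15.
α = ln(0.15) / ln(113/250) = -1.897120/-0.794073 ≈ 2.389.

α ≈ 2.389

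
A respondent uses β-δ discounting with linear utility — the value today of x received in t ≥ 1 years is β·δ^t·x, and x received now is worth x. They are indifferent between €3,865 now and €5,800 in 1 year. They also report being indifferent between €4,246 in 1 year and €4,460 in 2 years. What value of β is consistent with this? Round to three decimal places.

Both payoffs in the second observation are in the future, so β drops out: δ^1·4246 = δ^2·4460 ⇒ δ = 4246/4460 = 0.95202.
Substituting δ into 3865 = β·δ·5800: β = 3865/(5521.704) ≈ 0.700.

β ≈ 0.700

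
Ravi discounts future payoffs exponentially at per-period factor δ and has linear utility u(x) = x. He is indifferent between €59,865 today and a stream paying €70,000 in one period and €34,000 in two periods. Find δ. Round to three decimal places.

The stream is worth 70000δ + 34000δ² today, so 70000δ + 34000δ² = 59865.
So 34000δ² + 70000δ − 59865 = 0.
By the quadratic formula (taking the positive root), δ = (−70000 + √13041640000.00) / 68000 ≈ 0.650.

δ ≈ 0.650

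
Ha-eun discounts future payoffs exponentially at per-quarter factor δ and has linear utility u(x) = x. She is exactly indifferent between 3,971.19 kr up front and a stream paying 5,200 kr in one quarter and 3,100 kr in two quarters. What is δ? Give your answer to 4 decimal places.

δ ≈ 0.5700

The stream is worth 5200δ + 3100δ² today, so 5200δ + 3100δ² = 3971.19.
So 3100δ² + 5200δ − 3971.19 = 0.
δ = (−5200 + √(5200² + 4·3100·3971.19)) / (2·3100) = (−5200 + √76282756.00) / 6200 ≈ 0.5700.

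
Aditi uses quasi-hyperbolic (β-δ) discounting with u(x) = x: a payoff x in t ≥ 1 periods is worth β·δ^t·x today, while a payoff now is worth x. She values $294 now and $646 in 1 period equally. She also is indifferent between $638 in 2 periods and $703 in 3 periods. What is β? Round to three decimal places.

β ≈ 0.501

From the later pair, β·δ^2·638 = β·δ^3·703; dividing through, δ = 638/703 = 0.90754.
The first indifference: 294 = β·δ·646, so β = 294/(δ·646) = 294/(0.90754·646) ≈ 0.501.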